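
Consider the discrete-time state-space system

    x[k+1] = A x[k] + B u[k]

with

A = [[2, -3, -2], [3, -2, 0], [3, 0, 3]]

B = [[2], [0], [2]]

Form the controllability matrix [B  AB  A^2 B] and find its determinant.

1224

AB = [[0], [6], [12]]
A^2B = [[-42], [-12], [36]]
Controllability matrix C = [B  AB  A^2B] = [[2, 0, -42], [0, 6, -12], [2, 12, 36]]
Expanding along the first row, det(C) = 2·(6·36 - (-12)·12) - 0·(0·36 - (-12)·2) + (-42)·(0·12 - 6·2) = 2·360 - 0·24 + (-42)·(-12) = 1224
Since det(C) ≠ 0, rank(C) = 3 and the system is completely controllable.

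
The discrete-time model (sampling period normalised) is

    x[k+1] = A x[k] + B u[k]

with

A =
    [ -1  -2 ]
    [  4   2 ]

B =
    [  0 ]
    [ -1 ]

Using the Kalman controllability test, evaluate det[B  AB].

AB = [[2], [-2]]
Controllability matrix C = [B  AB] = [[0, 2], [-1, -2]]
det(C) = 0·(-2) - 2·(-1) = 0 - (-2) = 2
Since det(C) ≠ 0, rank(C) = 2 and the system is completely controllable.

2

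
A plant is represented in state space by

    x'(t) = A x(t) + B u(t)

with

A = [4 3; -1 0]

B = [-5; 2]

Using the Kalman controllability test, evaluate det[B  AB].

3

AB = [[-14], [5]]
Controllability matrix C = [B  AB] = [[-5, -14], [2, 5]]
det(C) = (-5)·5 - (-14)·2 = -25 - (-28) = 3
Since det(C) ≠ 0, rank(C) = 2 and the system is completely controllable.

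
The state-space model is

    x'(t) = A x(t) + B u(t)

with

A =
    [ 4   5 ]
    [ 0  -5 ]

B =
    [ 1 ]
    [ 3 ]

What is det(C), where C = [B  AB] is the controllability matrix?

AB = [[19], [-15]]
Controllability matrix C = [B  AB] = [[1, 19], [3, -15]]
det(C) = 1·(-15) - 19·3 = -15 - 57 = -72
Since det(C) ≠ 0, rank(C) = 2 and the system is completely controllable.

-72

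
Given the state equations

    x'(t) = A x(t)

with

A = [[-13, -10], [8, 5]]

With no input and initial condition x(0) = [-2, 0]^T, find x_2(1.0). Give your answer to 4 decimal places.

-0.3444

det(sI - A) = s^2 - (tr A)s + det A, with tr A = (-13) + 5 = -8 and det A = (-13)·5 - (-10)·8 = -65 - (-80) = 15.
So p(s) = det(sI - A) = s^2 + 8s + 15.
Factor s^2 + 8s + 15: two numbers with sum -8 and product 15 are -3 and -5, so s^2 + 8s + 15 = (s + 3)(s + 5).
Hence p(s) = (s + 3) (s + 5), with roots -5, -3.
The eigenvalues -5, -3 are distinct and real, so A is diagonalisable and x(t) = e^{At} x(0) = V diag(e^{λ_i t}) V^{-1} x(0), where the columns of V are the eigenvectors.
λ = -5: A - (-5)I = [[-8, -10], [8, 10]]. Row 1 gives (-8)·v1 + (-10)·v2 = 0, so take v_1 = [5, -4]^T.
λ = -3: A - (-3)I = [[-10, -10], [8, 8]]. Row 1 gives (-10)·v1 + (-10)·v2 = 0, so take v_2 = [1, -1]^T.
V = [v_1 v_2] = [[5, 1], [-4, -1]] has det V = -1, so V^{-1} = adj(V)/det V = [[1, 1], [-4, -5]].
Modal coordinates z(0) = V^{-1} x(0): 1·(-2) + 1·0 = -2; (-4)·(-2) + (-5)·0 = 8; so z(0) = [-2, 8]^T.
x_2(t) = Σ_i (v_i)_2 · z_i(0) · e^{λ_i t} (row 2 of V times the modal terms).
x_2(1.0) = (-4)·(-2)·e^{-5·1.0} + (-1)·8·e^{-3·1.0} = 8·0.006738 + (-8)·0.049787 = -0.3444.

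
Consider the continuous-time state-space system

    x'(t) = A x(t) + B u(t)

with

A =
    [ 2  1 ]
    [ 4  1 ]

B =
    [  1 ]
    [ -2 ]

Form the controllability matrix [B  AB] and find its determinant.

2

AB = [[0], [2]]
Controllability matrix C = [B  AB] = [[1, 0], [-2, 2]]
det(C) = 1·2 - 0·(-2) = 2 - 0 = 2
Since det(C) ≠ 0, rank(C) = 2 and the system is completely controllable.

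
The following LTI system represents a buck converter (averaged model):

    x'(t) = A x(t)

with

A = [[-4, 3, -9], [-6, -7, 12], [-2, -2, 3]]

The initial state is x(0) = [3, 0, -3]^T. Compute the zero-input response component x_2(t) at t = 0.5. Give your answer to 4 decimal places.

-14.0924

det(sI - A) = s^3 - (tr A)s^2 + (M11 + M22 + M33)s - det A, where Mii is the 2×2 principal minor of A obtained by deleting row i and column i.
tr A = (-4) + (-7) + 3 = -8; M11 = (-7)·3 - 12·(-2) = -21 - (-24) = 3; M22 = (-4)·3 - (-9)·(-2) = -12 - 18 = -30; M33 = (-4)·(-7) - 3·(-6) = 28 - (-18) = 46; sum of minors = 19.
det A = (-4)·((-7)·3 - 12·(-2)) - 3·((-6)·3 - 12·(-2)) + (-9)·((-6)·(-2) - (-7)·(-2)) = (-4)·3 - 3·6 + (-9)·(-2) = -12.
So p(s) = det(sI - A) = s^3 + 8s^2 + 19s + 12.
Rational-root test: any integer root divides 12. Testing small divisors, s = -1 works: p(-1) = -1 + 8 + (-19) + 12 = 0, so (s + 1) is a factor.
Dividing, p(s) = (s + 1)(s^2 + 7s + 12).
Factor s^2 + 7s + 12: two numbers with sum -7 and product 12 are -3 and -4, so s^2 + 7s + 12 = (s + 3)(s + 4).
Hence p(s) = (s + 1) (s + 3) (s + 4), with roots -4, -3, -1.
The eigenvalues -4, -3, -1 are distinct and real, so A is diagonalisable and x(t) = e^{At} x(0) = V diag(e^{λ_i t}) V^{-1} x(0), where the columns of V are the eigenvectors.
λ = -4: A - (-4)I = [[0, 3, -9], [-6, -3, 12], [-2, -2, 7]]. v must be orthogonal to every row; (row 1) × (row 2) = [9, 54, 18], so take v_1 = [1, 6, 2]^T.
λ = -3: A - (-3)I = [[-1, 3, -9], [-6, -4, 12], [-2, -2, 6]]. v must be orthogonal to every row; (row 1) × (row 2) = [0, 66, 22], so take v_2 = [0, 3, 1]^T.
λ = -1: A - (-1)I = [[-3, 3, -9], [-6, -6, 12], [-2, -2, 4]]. v must be orthogonal to every row; (row 1) × (row 2) = [-18, 90, 36], so take v_3 = [1, -5, -2]^T.
V = [v_1 v_2 v_3] = [[1, 0, 1], [6, 3, -5], [2, 1, -2]] has det V = -1, so V^{-1} = adj(V)/det V = [[1, -1, 3], [-2, 4, -11], [0, 1, -3]].
Modal coordinates z(0) = V^{-1} x(0): 1·3 + (-1)·0 + 3·(-3) = -6; (-2)·3 + 4·0 + (-11)·(-3) = 27; 0·3 + 1·0 + (-3)·(-3) = 9; so z(0) = [-6, 27, 9]^T.
x_2(t) = Σ_i (v_i)_2 · z_i(0) · e^{λ_i t} (row 2 of V times the modal terms).
x_2(0.5) = 6·(-6)·e^{-4·0.5} + 3·27·e^{-3·0.5} + (-5)·9·e^{-1·0.5} = (-36)·0.135335 + 81·0.223130 + (-45)·0.606531 = -14.0924.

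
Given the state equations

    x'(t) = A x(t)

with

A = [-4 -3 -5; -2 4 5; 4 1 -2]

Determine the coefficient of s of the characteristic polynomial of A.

Expand det(sI - A) for the 3×3 matrix.
p(s) = s^3 + 2s^2 - 7s - 94.
(Check: constant term = det(-A) = (-1)^3 det A = -94; coefficient of s^2 = -tr A = 2.)
The coefficient of s is -7.

-7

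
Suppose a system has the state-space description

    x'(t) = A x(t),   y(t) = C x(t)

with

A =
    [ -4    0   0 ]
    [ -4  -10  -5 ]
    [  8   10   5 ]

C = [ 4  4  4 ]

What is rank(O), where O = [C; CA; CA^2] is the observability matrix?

1

CA = [[0, 0, 0]]
CA^2 = [[0, 0, 0]]
Observability matrix O = [C; CA; CA^2] = [[4, 4, 4], [0, 0, 0], [0, 0, 0]]
Every row of O is a scalar multiple of row 1 = [4, 4, 4] (multipliers 1, 0, 0), so the rows span a one-dimensional space.
O ≠ 0, hence rank(O) = 1.
rank(O) = 1 < n = 3, so the pair (A, C) is not completely observable.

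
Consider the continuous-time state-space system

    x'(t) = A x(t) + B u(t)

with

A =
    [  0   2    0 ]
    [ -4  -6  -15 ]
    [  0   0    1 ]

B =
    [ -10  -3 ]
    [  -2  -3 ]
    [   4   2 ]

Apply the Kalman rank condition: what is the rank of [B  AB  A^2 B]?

2

AB = [[-4, -6], [-8, 0], [4, 2]]
A^2B = [[-16, 0], [4, -6], [4, 2]]
Controllability matrix C = [B  AB  A^2B] = [[-10, -3, -4, -6, -16, 0], [-2, -3, -8, 0, 4, -6], [4, 2, 4, 2, 4, 2]]
The rows r1, r2, r3 of C are linearly dependent: r1 + r2 + 3·r3 = 0 (check each entry), so rank(C) ≤ 2.
The 2×2 minor from rows 1, 2, columns 1, 2 is (-10)·(-3) - (-3)·(-2) = 30 - 6 = 24 ≠ 0, so rank(C) = 2.
rank(C) = 2 < n = 3, so the pair (A, B) is not completely controllable.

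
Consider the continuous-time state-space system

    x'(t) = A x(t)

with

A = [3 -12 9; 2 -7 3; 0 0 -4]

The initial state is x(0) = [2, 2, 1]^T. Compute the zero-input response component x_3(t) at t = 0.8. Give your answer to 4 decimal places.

0.0408

det(sI - A) = s^3 - (tr A)s^2 + (M11 + M22 + M33)s - det A, where Mii is the 2×2 principal minor of A obtained by deleting row i and column i.
tr A = 3 + (-7) + (-4) = -8; M11 = (-7)·(-4) - 3·0 = 28 - 0 = 28; M22 = 3·(-4) - 9·0 = -12 - 0 = -12; M33 = 3·(-7) - (-12)·2 = -21 - (-24) = 3; sum of minors = 19.
det A = 3·((-7)·(-4) - 3·0) - (-12)·(2·(-4) - 3·0) + 9·(2·0 - (-7)·0) = 3·28 - (-12)·(-8) + 9·0 = -12.
So p(s) = det(sI - A) = s^3 + 8s^2 + 19s + 12.
Rational-root test: any integer root divides 12. Testing small divisors, s = -1 works: p(-1) = -1 + 8 + (-19) + 12 = 0, so (s + 1) is a factor.
Dividing, p(s) = (s + 1)(s^2 + 7s + 12).
Factor s^2 + 7s + 12: two numbers with sum -7 and product 12 are -3 and -4, so s^2 + 7s + 12 = (s + 3)(s + 4).
Hence p(s) = (s + 1) (s + 3) (s + 4), with roots -4, -3, -1.
The eigenvalues -4, -3, -1 are distinct and real, so A is diagonalisable and x(t) = e^{At} x(0) = V diag(e^{λ_i t}) V^{-1} x(0), where the columns of V are the eigenvectors.
λ = -4: A - (-4)I = [[7, -12, 9], [2, -3, 3], [0, 0, 0]]. v must be orthogonal to every row; (row 1) × (row 2) = [-9, -3, 3], so take v_1 = [-3, -1, 1]^T.
λ = -3: A - (-3)I = [[6, -12, 9], [2, -4, 3], [0, 0, -1]]. v must be orthogonal to every row; (row 1) × (row 3) = [12, 6, 0], so take v_2 = [2, 1, 0]^T.
λ = -1: A - (-1)I = [[4, -12, 9], [2, -6, 3], [0, 0, -3]]. v must be orthogonal to every row; (row 1) × (row 2) = [18, 6, 0], so take v_3 = [3, 1, 0]^T.
V = [v_1 v_2 v_3] = [[-3, 2, 3], [-1, 1, 1], [1, 0, 0]] has det V = -1, so V^{-1} = adj(V)/det V = [[0, 0, 1], [-1, 3, 0], [1, -2, 1]].
Modal coordinates z(0) = V^{-1} x(0): 0·2 + 0·2 + 1·1 = 1; (-1)·2 + 3·2 + 0·1 = 4; 1·2 + (-2)·2 + 1·1 = -1; so z(0) = [1, 4, -1]^T.
x_3(t) = Σ_i (v_i)_3 · z_i(0) · e^{λ_i t} (row 3 of V times the modal terms).
x_3(0.8) = 1·1·e^{-4·0.8} + 0·4·e^{-3·0.8} + 0·(-1)·e^{-1·0.8} = 1·0.040762 + 0·0.090718 + 0·0.449329 = 0.0408.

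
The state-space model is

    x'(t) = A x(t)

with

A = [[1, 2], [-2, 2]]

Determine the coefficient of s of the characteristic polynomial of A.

-3

For a 2×2 matrix, det(sI - A) = s^2 - (tr A)s + det A.
tr A = 3, det A = 6.
So p(s) = s^2 - 3s + 6.
The coefficient of s is -3.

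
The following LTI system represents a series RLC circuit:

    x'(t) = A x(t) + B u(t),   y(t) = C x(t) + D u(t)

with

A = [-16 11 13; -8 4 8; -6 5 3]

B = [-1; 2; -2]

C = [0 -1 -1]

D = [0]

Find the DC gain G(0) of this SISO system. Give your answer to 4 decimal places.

-1.3333

G(0) = C(-A)^{-1}B + D = -C A^{-1} B + D.
det A = -24, so A^{-1} = (1/-24)·adj(A) = [[7/6, -4/3, -3/2], [1, -5/4, -1], [2/3, -7/12, -1]]
A^{-1} B = [-5/6, -3/2, 1/6]^T
C A^{-1} B = 4/3
G(0) = D - C A^{-1} B = 0 - (4/3) = -4/3 ≈ -1.3333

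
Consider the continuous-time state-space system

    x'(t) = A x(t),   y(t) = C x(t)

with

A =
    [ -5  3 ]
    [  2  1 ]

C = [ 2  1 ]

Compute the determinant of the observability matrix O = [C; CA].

CA = [[-8, 7]]
Observability matrix O = [C; CA] = [[2, 1], [-8, 7]]
det(O) = 2·7 - 1·(-8) = 14 - (-8) = 22
Since det(O) ≠ 0, rank(O) = 2 and the system is completely observable.

22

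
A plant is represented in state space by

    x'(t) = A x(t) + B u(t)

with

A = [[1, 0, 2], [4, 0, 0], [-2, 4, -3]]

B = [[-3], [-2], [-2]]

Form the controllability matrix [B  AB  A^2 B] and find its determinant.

AB = [[-7], [-12], [4]]
A^2B = [[1], [-28], [-46]]
Controllability matrix C = [B  AB  A^2B] = [[-3, -7, 1], [-2, -12, -28], [-2, 4, -46]]
Expanding along the first row, det(C) = (-3)·((-12)·(-46) - (-28)·4) - (-7)·((-2)·(-46) - (-28)·(-2)) + 1·((-2)·4 - (-12)·(-2)) = (-3)·664 - (-7)·36 + 1·(-32) = -1772
Since det(C) ≠ 0, rank(C) = 3 and the system is completely controllable.

-1772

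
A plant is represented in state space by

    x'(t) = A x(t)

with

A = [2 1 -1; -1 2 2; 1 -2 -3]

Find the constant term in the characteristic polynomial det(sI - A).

5

Expand det(sI - A) for the 3×3 matrix.
p(s) = s^3 - s^2 - 2s + 5.
(Check: constant term = det(-A) = (-1)^3 det A = 5; coefficient of s^2 = -tr A = -1.)
The constant term is 5.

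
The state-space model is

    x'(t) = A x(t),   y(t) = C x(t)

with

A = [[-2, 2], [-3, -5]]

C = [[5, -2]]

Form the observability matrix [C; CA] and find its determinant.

92

CA = [[-4, 20]]
Observability matrix O = [C; CA] = [[5, -2], [-4, 20]]
det(O) = 5·20 - (-2)·(-4) = 100 - 8 = 92
Since det(O) ≠ 0, rank(O) = 2 and the system is completely observable.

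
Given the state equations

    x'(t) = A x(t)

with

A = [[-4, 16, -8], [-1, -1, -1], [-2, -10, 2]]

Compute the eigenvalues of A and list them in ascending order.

-4, -3, 4

det(sI - A) = s^3 - (tr A)s^2 + (M11 + M22 + M33)s - det A, where Mii is the 2×2 principal minor of A obtained by deleting row i and column i.
tr A = (-4) + (-1) + 2 = -3; M11 = (-1)·2 - (-1)·(-10) = -2 - 10 = -12; M22 = (-4)·2 - (-8)·(-2) = -8 - 16 = -24; M33 = (-4)·(-1) - 16·(-1) = 4 - (-16) = 20; sum of minors = -16.
det A = (-4)·((-1)·2 - (-1)·(-10)) - 16·((-1)·2 - (-1)·(-2)) + (-8)·((-1)·(-10) - (-1)·(-2)) = (-4)·(-12) - 16·(-4) + (-8)·8 = 48.
So p(s) = det(sI - A) = s^3 + 3s^2 - 16s - 48.
Rational-root test: any integer root divides -48. Testing small divisors, s = -3 works: p(-3) = -27 + 27 + 48 + (-48) = 0, so (s + 3) is a factor.
Dividing, p(s) = (s + 3)(s^2 - 16).
Factor s^2 - 16: two numbers with sum 0 and product -16 are 4 and -4, so s^2 - 16 = (s - 4)(s + 4).
Hence p(s) = (s - 4) (s + 3) (s + 4), with roots -4, -3, 4.
At least one eigenvalue has non-negative real part, so the system is not asymptotically stable.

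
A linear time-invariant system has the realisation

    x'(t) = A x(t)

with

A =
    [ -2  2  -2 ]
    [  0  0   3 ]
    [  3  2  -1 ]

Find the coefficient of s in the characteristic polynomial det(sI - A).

2

Expand det(sI - A) for the 3×3 matrix.
p(s) = s^3 + 3s^2 + 2s - 30.
(Check: constant term = det(-A) = (-1)^3 det A = -30; coefficient of s^2 = -tr A = 3.)
The coefficient of s is 2.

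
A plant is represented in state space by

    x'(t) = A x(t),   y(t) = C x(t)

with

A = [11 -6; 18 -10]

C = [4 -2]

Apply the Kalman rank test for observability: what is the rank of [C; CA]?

1

CA = [[8, -4]]
Observability matrix O = [C; CA] = [[4, -2], [8, -4]]
Every row of O is a scalar multiple of row 1 = [4, -2] (multipliers 1, 2), so the rows span a one-dimensional space.
O ≠ 0, hence rank(O) = 1.
rank(O) = 1 < n = 2, so the pair (A, C) is not completely observable.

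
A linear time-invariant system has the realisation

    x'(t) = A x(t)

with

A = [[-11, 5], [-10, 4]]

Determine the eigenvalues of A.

-6, -1

det(sI - A) = s^2 - (tr A)s + det A, with tr A = (-11) + 4 = -7 and det A = (-11)·4 - 5·(-10) = -44 - (-50) = 6.
So p(s) = det(sI - A) = s^2 + 7s + 6.
Factor s^2 + 7s + 6: two numbers with sum -7 and product 6 are -1 and -6, so s^2 + 7s + 6 = (s + 1)(s + 6).
Hence p(s) = (s + 1) (s + 6), with roots -6, -1.
All eigenvalues have negative real part, so the system is asymptotically stable.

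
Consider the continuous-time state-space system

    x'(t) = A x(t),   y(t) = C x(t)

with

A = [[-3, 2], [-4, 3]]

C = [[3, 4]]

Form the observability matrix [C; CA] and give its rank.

CA = [[-25, 18]]
Observability matrix O = [C; CA] = [[3, 4], [-25, 18]]
det(O) = 3·18 - 4·(-25) = 54 - (-100) = 154 ≠ 0, so rank(O) = 2.
rank(O) = 2 = n, so the pair (A, C) is completely observable.

2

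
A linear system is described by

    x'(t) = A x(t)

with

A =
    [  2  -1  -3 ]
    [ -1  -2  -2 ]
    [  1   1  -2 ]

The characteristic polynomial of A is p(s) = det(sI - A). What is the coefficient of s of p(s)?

Expand det(sI - A) for the 3×3 matrix.
p(s) = s^3 + 2s^2 - 13.
(Check: constant term = det(-A) = (-1)^3 det A = -13; coefficient of s^2 = -tr A = 2.)
The coefficient of s is 0.

0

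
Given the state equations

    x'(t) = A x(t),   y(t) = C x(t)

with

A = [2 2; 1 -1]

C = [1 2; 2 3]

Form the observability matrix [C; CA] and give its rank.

2

CA = [[4, 0], [7, 1]]
Observability matrix O = [C; CA] = [[1, 2], [2, 3], [4, 0], [7, 1]]
Take the 2×2 submatrix of O formed by rows 1, 2: [[1, 2], [2, 3]]. Its determinant is 1·3 - 2·2 = 3 - 4 = -1 ≠ 0.
So rank(O) ≥ 2; since O has 2 columns, rank(O) = 2.
rank(O) = 2 = n, so the pair (A, C) is completely observable.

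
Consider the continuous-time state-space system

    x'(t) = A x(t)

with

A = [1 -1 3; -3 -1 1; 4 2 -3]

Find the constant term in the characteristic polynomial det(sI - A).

Expand det(sI - A) for the 3×3 matrix.
p(s) = s^3 + 3s^2 - 18s.
(Check: constant term = det(-A) = (-1)^3 det A = 0; coefficient of s^2 = -tr A = 3.)
The constant term is 0.

0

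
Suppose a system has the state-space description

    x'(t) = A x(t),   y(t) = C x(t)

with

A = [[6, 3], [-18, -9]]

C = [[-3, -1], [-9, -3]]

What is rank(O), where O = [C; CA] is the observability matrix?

CA = [[0, 0], [0, 0]]
Observability matrix O = [C; CA] = [[-3, -1], [-9, -3], [0, 0], [0, 0]]
Every row of O is a scalar multiple of row 1 = [-3, -1] (multipliers 1, 3, 0, 0), so the rows span a one-dimensional space.
O ≠ 0, hence rank(O) = 1.
rank(O) = 1 < n = 2, so the pair (A, C) is not completely observable.

1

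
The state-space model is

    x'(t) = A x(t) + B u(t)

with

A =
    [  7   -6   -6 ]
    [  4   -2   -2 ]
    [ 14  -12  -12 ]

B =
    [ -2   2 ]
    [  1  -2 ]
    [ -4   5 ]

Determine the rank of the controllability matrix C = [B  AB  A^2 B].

AB = [[4, -4], [-2, 2], [8, -8]]
A^2B = [[-8, 8], [4, -4], [-16, 16]]
Controllability matrix C = [B  AB  A^2B] = [[-2, 2, 4, -4, -8, 8], [1, -2, -2, 2, 4, -4], [-4, 5, 8, -8, -16, 16]]
The rows r1, r2, r3 of C are linearly dependent: -3·r1 + 2·r2 + 2·r3 = 0 (check each entry), so rank(C) ≤ 2.
The 2×2 minor from rows 1, 2, columns 1, 2 is (-2)·(-2) - 2·1 = 4 - 2 = 2 ≠ 0, so rank(C) = 2.
rank(C) = 2 < n = 3, so the pair (A, B) is not completely controllable.

2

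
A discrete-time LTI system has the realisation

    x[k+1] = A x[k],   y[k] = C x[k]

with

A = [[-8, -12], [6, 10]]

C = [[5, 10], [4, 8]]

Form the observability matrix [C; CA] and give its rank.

CA = [[20, 40], [16, 32]]
Observability matrix O = [C; CA] = [[5, 10], [4, 8], [20, 40], [16, 32]]
Every row of O is a scalar multiple of row 1 = [5, 10] (multipliers 1, 4/5, 4, 16/5), so the rows span a one-dimensional space.
O ≠ 0, hence rank(O) = 1.
rank(O) = 1 < n = 2, so the pair (A, C) is not completely observable.

1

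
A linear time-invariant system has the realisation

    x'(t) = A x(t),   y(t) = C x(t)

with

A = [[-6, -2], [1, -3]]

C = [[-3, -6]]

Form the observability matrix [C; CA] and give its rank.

1

CA = [[12, 24]]
Observability matrix O = [C; CA] = [[-3, -6], [12, 24]]
Every row of O is a scalar multiple of row 1 = [-3, -6] (multipliers 1, -4), so the rows span a one-dimensional space.
O ≠ 0, hence rank(O) = 1.
rank(O) = 1 < n = 2, so the pair (A, C) is not completely observable.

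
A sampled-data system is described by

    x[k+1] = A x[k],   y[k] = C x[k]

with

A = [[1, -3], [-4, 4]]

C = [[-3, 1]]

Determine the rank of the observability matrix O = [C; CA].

2

CA = [[-7, 13]]
Observability matrix O = [C; CA] = [[-3, 1], [-7, 13]]
det(O) = (-3)·13 - 1·(-7) = -39 - (-7) = -32 ≠ 0, so rank(O) = 2.
rank(O) = 2 = n, so the pair (A, C) is completely observable.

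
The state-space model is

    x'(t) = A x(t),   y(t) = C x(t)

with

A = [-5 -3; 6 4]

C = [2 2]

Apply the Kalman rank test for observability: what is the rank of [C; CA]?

1

CA = [[2, 2]]
Observability matrix O = [C; CA] = [[2, 2], [2, 2]]
Every row of O is a scalar multiple of row 1 = [2, 2] (multipliers 1, 1), so the rows span a one-dimensional space.
O ≠ 0, hence rank(O) = 1.
rank(O) = 1 < n = 2, so the pair (A, C) is not completely observable.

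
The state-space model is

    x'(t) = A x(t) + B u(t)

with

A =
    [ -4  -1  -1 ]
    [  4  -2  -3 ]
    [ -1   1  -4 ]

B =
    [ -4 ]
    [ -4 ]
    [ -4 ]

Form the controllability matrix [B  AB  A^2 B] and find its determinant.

-2432

AB = [[24], [4], [16]]
A^2B = [[-116], [40], [-84]]
Controllability matrix C = [B  AB  A^2B] = [[-4, 24, -116], [-4, 4, 40], [-4, 16, -84]]
Expanding along the first row, det(C) = (-4)·(4·(-84) - 40·16) - 24·((-4)·(-84) - 40·(-4)) + (-116)·((-4)·16 - 4·(-4)) = (-4)·(-976) - 24·496 + (-116)·(-48) = -2432
Since det(C) ≠ 0, rank(C) = 3 and the system is completely controllable.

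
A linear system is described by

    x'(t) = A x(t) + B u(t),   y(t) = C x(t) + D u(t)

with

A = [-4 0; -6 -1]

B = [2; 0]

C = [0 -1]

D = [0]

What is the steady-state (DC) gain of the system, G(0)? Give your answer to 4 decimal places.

G(0) = C(-A)^{-1}B + D = -C A^{-1} B + D.
det A = 4, so A^{-1} = (1/4)·adj(A) = [[-1/4, 0], [3/2, -1]]
A^{-1} B = [-1/2, 3]^T
C A^{-1} B = -3
G(0) = D - C A^{-1} B = 0 - (-3) = 3

3.0000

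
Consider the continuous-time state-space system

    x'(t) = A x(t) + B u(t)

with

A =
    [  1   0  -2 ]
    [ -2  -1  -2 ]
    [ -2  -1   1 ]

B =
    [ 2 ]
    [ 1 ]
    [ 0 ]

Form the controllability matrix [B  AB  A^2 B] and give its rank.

3

AB = [[2], [-5], [-5]]
A^2B = [[12], [11], [-4]]
Controllability matrix C = [B  AB  A^2B] = [[2, 2, 12], [1, -5, 11], [0, -5, -4]]
det(C) = 2·((-5)·(-4) - 11·(-5)) - 2·(1·(-4) - 11·0) + 12·(1·(-5) - (-5)·0) = 2·75 - 2·(-4) + 12·(-5) = 98 ≠ 0, so rank(C) = 3.
rank(C) = 3 = n, so the pair (A, B) is completely controllable.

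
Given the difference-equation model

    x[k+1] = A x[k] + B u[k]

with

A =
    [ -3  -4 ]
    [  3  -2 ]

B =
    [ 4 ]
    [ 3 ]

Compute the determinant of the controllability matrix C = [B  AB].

96

AB = [[-24], [6]]
Controllability matrix C = [B  AB] = [[4, -24], [3, 6]]
det(C) = 4·6 - (-24)·3 = 24 - (-72) = 96
Since det(C) ≠ 0, rank(C) = 2 and the system is completely controllable.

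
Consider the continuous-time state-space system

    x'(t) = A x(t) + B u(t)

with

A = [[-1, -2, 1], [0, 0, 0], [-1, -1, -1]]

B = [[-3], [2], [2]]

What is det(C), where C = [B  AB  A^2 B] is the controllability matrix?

4

AB = [[1], [0], [-1]]
A^2B = [[-2], [0], [0]]
Controllability matrix C = [B  AB  A^2B] = [[-3, 1, -2], [2, 0, 0], [2, -1, 0]]
Expanding along the first row, det(C) = (-3)·(0·0 - 0·(-1)) - 1·(2·0 - 0·2) + (-2)·(2·(-1) - 0·2) = (-3)·0 - 1·0 + (-2)·(-2) = 4
Since det(C) ≠ 0, rank(C) = 3 and the system is completely controllable.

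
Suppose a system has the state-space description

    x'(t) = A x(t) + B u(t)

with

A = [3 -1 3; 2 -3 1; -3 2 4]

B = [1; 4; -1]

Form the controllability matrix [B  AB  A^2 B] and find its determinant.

34

AB = [[-4], [-11], [1]]
A^2B = [[2], [26], [-6]]
Controllability matrix C = [B  AB  A^2B] = [[1, -4, 2], [4, -11, 26], [-1, 1, -6]]
Expanding along the first row, det(C) = 1·((-11)·(-6) - 26·1) - (-4)·(4·(-6) - 26·(-1)) + 2·(4·1 - (-11)·(-1)) = 1·40 - (-4)·2 + 2·(-7) = 34
Since det(C) ≠ 0, rank(C) = 3 and the system is completely controllable.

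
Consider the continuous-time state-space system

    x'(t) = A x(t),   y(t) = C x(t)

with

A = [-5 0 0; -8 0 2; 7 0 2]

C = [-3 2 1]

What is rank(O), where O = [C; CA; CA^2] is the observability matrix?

2

CA = [[6, 0, 6]]
CA^2 = [[12, 0, 12]]
Observability matrix O = [C; CA; CA^2] = [[-3, 2, 1], [6, 0, 6], [12, 0, 12]]
The columns c1, c2, c3 of O are linearly dependent: -c1 - 2·c2 + c3 = 0 (check each entry), so rank(O) ≤ 2.
The 2×2 minor from rows 1, 2, columns 1, 2 is (-3)·0 - 2·6 = 0 - 12 = -12 ≠ 0, so rank(O) = 2.
rank(O) = 2 < n = 3, so the pair (A, C) is not completely observable.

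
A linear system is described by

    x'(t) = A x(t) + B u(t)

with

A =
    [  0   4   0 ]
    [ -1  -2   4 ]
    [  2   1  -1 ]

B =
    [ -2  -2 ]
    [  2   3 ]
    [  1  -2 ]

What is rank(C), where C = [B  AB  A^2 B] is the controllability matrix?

AB = [[8, 12], [2, -12], [-3, 1]]
A^2B = [[8, -48], [-24, 16], [21, 11]]
Controllability matrix C = [B  AB  A^2B] = [[-2, -2, 8, 12, 8, -48], [2, 3, 2, -12, -24, 16], [1, -2, -3, 1, 21, 11]]
Take the 3×3 submatrix of C formed by columns 1, 2, 3: [[-2, -2, 8], [2, 3, 2], [1, -2, -3]]. Its determinant is (-2)·(3·(-3) - 2·(-2)) - (-2)·(2·(-3) - 2·1) + 8·(2·(-2) - 3·1) = (-2)·(-5) - (-2)·(-8) + 8·(-7) = -62 ≠ 0.
So rank(C) ≥ 3; since C has 3 rows, rank(C) = 3.
rank(C) = 3 = n, so the pair (A, B) is completely controllable.

3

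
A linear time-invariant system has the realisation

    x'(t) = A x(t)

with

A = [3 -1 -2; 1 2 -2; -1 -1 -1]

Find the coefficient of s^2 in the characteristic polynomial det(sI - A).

Expand det(sI - A) for the 3×3 matrix.
p(s) = s^3 - 4s^2 - 2s + 17.
(Check: constant term = det(-A) = (-1)^3 det A = 17; coefficient of s^2 = -tr A = -4.)
The coefficient of s^2 is -4.

-4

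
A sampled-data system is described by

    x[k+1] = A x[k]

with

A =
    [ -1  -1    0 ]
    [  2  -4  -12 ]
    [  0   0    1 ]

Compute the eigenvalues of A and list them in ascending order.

det(zI - A) = z^3 - (tr A)z^2 + (M11 + M22 + M33)z - det A, where Mii is the 2×2 principal minor of A obtained by deleting row i and column i.
tr A = (-1) + (-4) + 1 = -4; M11 = (-4)·1 - (-12)·0 = -4 - 0 = -4; M22 = (-1)·1 - 0·0 = -1 - 0 = -1; M33 = (-1)·(-4) - (-1)·2 = 4 - (-2) = 6; sum of minors = 1.
det A = (-1)·((-4)·1 - (-12)·0) - (-1)·(2·1 - (-12)·0) + 0·(2·0 - (-4)·0) = (-1)·(-4) - (-1)·2 + 0·0 = 6.
So p(z) = det(zI - A) = z^3 + 4z^2 + z - 6.
Rational-root test: any integer root divides -6. Testing small divisors, z = 1 works: p(1) = 1 + 4 + 1 + (-6) = 0, so (z - 1) is a factor.
Dividing, p(z) = (z - 1)(z^2 + 5z + 6).
Factor z^2 + 5z + 6: two numbers with sum -5 and product 6 are -2 and -3, so z^2 + 5z + 6 = (z + 2)(z + 3).
Hence p(z) = (z - 1) (z + 2) (z + 3), with roots -3, -2, 1.

-3, -2, 1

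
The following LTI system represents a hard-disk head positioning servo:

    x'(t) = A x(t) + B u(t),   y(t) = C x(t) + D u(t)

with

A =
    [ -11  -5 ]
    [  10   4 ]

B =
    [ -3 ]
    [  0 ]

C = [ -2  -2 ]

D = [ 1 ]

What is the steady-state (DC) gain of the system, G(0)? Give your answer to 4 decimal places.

G(0) = C(-A)^{-1}B + D = -C A^{-1} B + D.
det A = 6, so A^{-1} = (1/6)·adj(A) = [[2/3, 5/6], [-5/3, -11/6]]
A^{-1} B = [-2, 5]^T
C A^{-1} B = -6
G(0) = D - C A^{-1} B = 1 - (-6) = 7

7.0000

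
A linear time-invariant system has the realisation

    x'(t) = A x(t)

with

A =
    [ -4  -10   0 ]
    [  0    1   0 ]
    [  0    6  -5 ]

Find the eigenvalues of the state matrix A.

det(sI - A) = s^3 - (tr A)s^2 + (M11 + M22 + M33)s - det A, where Mii is the 2×2 principal minor of A obtained by deleting row i and column i.
tr A = (-4) + 1 + (-5) = -8; M11 = 1·(-5) - 0·6 = -5 - 0 = -5; M22 = (-4)·(-5) - 0·0 = 20 - 0 = 20; M33 = (-4)·1 - (-10)·0 = -4 - 0 = -4; sum of minors = 11.
det A = (-4)·(1·(-5) - 0·6) - (-10)·(0·(-5) - 0·0) + 0·(0·6 - 1·0) = (-4)·(-5) - (-10)·0 + 0·0 = 20.
So p(s) = det(sI - A) = s^3 + 8s^2 + 11s - 20.
Rational-root test: any integer root divides -20. Testing small divisors, s = 1 works: p(1) = 1 + 8 + 11 + (-20) = 0, so (s - 1) is a factor.
Dividing, p(s) = (s - 1)(s^2 + 9s + 20).
Factor s^2 + 9s + 20: two numbers with sum -9 and product 20 are -4 and -5, so s^2 + 9s + 20 = (s + 4)(s + 5).
Hence p(s) = (s - 1) (s + 4) (s + 5), with roots -5, -4, 1.
At least one eigenvalue has non-negative real part, so the system is not asymptotically stable.

-5, -4, 1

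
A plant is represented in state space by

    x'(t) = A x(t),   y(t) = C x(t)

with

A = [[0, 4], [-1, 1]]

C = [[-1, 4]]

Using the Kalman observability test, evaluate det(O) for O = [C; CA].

16

CA = [[-4, 0]]
Observability matrix O = [C; CA] = [[-1, 4], [-4, 0]]
det(O) = (-1)·0 - 4·(-4) = 0 - (-16) = 16
Since det(O) ≠ 0, rank(O) = 2 and the system is completely observable.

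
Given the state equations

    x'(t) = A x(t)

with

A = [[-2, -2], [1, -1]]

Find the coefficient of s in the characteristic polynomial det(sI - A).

3

For a 2×2 matrix, det(sI - A) = s^2 - (tr A)s + det A.
tr A = -3, det A = 4.
So p(s) = s^2 + 3s + 4.
The coefficient of s is 3.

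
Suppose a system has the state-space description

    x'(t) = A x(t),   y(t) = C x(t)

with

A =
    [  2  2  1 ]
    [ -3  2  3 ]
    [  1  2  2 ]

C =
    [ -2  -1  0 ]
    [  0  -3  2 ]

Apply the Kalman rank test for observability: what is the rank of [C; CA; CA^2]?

3

CA = [[-1, -6, -5], [11, -2, -5]]
CA^2 = [[11, -24, -29], [23, 8, -5]]
Observability matrix O = [C; CA; CA^2] = [[-2, -1, 0], [0, -3, 2], [-1, -6, -5], [11, -2, -5], [11, -24, -29], [23, 8, -5]]
Take the 3×3 submatrix of O formed by rows 1, 2, 3: [[-2, -1, 0], [0, -3, 2], [-1, -6, -5]]. Its determinant is (-2)·((-3)·(-5) - 2·(-6)) - (-1)·(0·(-5) - 2·(-1)) + 0·(0·(-6) - (-3)·(-1)) = (-2)·27 - (-1)·2 + 0·(-3) = -52 ≠ 0.
So rank(O) ≥ 3; since O has 3 columns, rank(O) = 3.
rank(O) = 3 = n, so the pair (A, C) is completely observable.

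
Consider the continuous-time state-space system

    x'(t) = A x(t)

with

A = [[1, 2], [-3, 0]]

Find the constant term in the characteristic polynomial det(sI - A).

6

For a 2×2 matrix, det(sI - A) = s^2 - (tr A)s + det A.
tr A = 1, det A = 6.
So p(s) = s^2 - s + 6.
The constant term is 6.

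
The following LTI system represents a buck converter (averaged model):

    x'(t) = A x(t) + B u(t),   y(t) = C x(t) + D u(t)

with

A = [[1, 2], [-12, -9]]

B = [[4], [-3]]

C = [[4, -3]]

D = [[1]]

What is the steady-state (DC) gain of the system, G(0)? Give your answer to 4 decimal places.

G(0) = C(-A)^{-1}B + D = -C A^{-1} B + D.
det A = 15, so A^{-1} = (1/15)·adj(A) = [[-3/5, -2/15], [4/5, 1/15]]
A^{-1} B = [-2, 3]^T
C A^{-1} B = -17
G(0) = D - C A^{-1} B = 1 - (-17) = 18

18.0000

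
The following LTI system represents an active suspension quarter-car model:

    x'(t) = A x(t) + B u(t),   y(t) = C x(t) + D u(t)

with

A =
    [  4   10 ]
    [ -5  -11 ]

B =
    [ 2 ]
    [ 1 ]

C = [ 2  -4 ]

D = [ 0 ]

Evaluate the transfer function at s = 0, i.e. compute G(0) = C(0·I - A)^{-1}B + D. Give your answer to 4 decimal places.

20.0000

G(0) = C(-A)^{-1}B + D = -C A^{-1} B + D.
det A = 6, so A^{-1} = (1/6)·adj(A) = [[-11/6, -5/3], [5/6, 2/3]]
A^{-1} B = [-16/3, 7/3]^T
C A^{-1} B = -20
G(0) = D - C A^{-1} B = 0 - (-20) = 20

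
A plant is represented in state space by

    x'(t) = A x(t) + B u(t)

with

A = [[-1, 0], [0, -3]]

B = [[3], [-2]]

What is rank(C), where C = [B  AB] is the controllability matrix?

AB = [[-3], [6]]
Controllability matrix C = [B  AB] = [[3, -3], [-2, 6]]
det(C) = 3·6 - (-3)·(-2) = 18 - 6 = 12 ≠ 0, so rank(C) = 2.
rank(C) = 2 = n, so the pair (A, B) is completely controllable.

2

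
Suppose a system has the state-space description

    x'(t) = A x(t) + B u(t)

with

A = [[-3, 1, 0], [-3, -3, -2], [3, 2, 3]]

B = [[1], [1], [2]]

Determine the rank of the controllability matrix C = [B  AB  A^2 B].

AB = [[-2], [-10], [11]]
A^2B = [[-4], [14], [7]]
Controllability matrix C = [B  AB  A^2B] = [[1, -2, -4], [1, -10, 14], [2, 11, 7]]
det(C) = 1·((-10)·7 - 14·11) - (-2)·(1·7 - 14·2) + (-4)·(1·11 - (-10)·2) = 1·(-224) - (-2)·(-21) + (-4)·31 = -390 ≠ 0, so rank(C) = 3.
rank(C) = 3 = n, so the pair (A, B) is completely controllable.

3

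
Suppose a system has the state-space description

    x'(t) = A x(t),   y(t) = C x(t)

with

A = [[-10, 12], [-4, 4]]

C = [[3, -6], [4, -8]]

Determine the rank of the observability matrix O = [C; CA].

CA = [[-6, 12], [-8, 16]]
Observability matrix O = [C; CA] = [[3, -6], [4, -8], [-6, 12], [-8, 16]]
Every row of O is a scalar multiple of row 1 = [3, -6] (multipliers 1, 4/3, -2, -8/3), so the rows span a one-dimensional space.
O ≠ 0, hence rank(O) = 1.
rank(O) = 1 < n = 2, so the pair (A, C) is not completely observable.

1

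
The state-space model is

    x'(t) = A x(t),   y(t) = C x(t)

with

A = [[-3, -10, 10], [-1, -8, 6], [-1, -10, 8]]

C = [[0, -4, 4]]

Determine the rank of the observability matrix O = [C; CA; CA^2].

1

CA = [[0, -8, 8]]
CA^2 = [[0, -16, 16]]
Observability matrix O = [C; CA; CA^2] = [[0, -4, 4], [0, -8, 8], [0, -16, 16]]
Every row of O is a scalar multiple of row 1 = [0, -4, 4] (multipliers 1, 2, 4), so the rows span a one-dimensional space.
O ≠ 0, hence rank(O) = 1.
rank(O) = 1 < n = 3, so the pair (A, C) is not completely observable.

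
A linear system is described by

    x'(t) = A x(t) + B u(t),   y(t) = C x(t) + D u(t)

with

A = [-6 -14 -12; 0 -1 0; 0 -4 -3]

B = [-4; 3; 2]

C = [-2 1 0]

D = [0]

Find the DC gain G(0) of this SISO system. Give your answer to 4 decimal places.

5.0000

G(0) = C(-A)^{-1}B + D = -C A^{-1} B + D.
det A = -18, so A^{-1} = (1/-18)·adj(A) = [[-1/6, -1/3, 2/3], [0, -1, 0], [0, 4/3, -1/3]]
A^{-1} B = [1, -3, 10/3]^T
C A^{-1} B = -5
G(0) = D - C A^{-1} B = 0 - (-5) = 5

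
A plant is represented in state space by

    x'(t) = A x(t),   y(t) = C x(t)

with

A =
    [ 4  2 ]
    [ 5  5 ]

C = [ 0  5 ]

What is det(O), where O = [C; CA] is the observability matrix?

CA = [[25, 25]]
Observability matrix O = [C; CA] = [[0, 5], [25, 25]]
det(O) = 0·25 - 5·25 = 0 - 125 = -125
Since det(O) ≠ 0, rank(O) = 2 and the system is completely observable.

-125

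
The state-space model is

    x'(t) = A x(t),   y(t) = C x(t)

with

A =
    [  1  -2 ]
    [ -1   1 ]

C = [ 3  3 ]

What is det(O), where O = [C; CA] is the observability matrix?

CA = [[0, -3]]
Observability matrix O = [C; CA] = [[3, 3], [0, -3]]
det(O) = 3·(-3) - 3·0 = -9 - 0 = -9
Since det(O) ≠ 0, rank(O) = 2 and the system is completely observable.

-9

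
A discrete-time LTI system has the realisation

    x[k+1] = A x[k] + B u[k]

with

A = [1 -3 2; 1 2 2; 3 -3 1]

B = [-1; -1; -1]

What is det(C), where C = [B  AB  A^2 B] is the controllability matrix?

30

AB = [[0], [-5], [-1]]
A^2B = [[13], [-12], [14]]
Controllability matrix C = [B  AB  A^2B] = [[-1, 0, 13], [-1, -5, -12], [-1, -1, 14]]
Expanding along the first row, det(C) = (-1)·((-5)·14 - (-12)·(-1)) - 0·((-1)·14 - (-12)·(-1)) + 13·((-1)·(-1) - (-5)·(-1)) = (-1)·(-82) - 0·(-26) + 13·(-4) = 30
Since det(C) ≠ 0, rank(C) = 3 and the system is completely controllable.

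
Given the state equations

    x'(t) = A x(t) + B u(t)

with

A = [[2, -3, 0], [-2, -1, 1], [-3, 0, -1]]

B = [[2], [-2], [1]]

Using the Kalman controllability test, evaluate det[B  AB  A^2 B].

-693

AB = [[10], [-1], [-7]]
A^2B = [[23], [-26], [-23]]
Controllability matrix C = [B  AB  A^2B] = [[2, 10, 23], [-2, -1, -26], [1, -7, -23]]
Expanding along the first row, det(C) = 2·((-1)·(-23) - (-26)·(-7)) - 10·((-2)·(-23) - (-26)·1) + 23·((-2)·(-7) - (-1)·1) = 2·(-159) - 10·72 + 23·15 = -693
Since det(C) ≠ 0, rank(C) = 3 and the system is completely controllable.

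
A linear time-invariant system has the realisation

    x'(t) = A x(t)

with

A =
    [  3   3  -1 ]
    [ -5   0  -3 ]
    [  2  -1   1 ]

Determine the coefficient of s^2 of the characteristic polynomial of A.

Expand det(sI - A) for the 3×3 matrix.
p(s) = s^3 - 4s^2 + 17s + 17.
(Check: constant term = det(-A) = (-1)^3 det A = 17; coefficient of s^2 = -tr A = -4.)
The coefficient of s^2 is -4.

-4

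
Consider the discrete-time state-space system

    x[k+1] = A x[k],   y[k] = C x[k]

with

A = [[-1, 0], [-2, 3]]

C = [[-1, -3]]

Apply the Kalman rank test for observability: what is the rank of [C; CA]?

CA = [[7, -9]]
Observability matrix O = [C; CA] = [[-1, -3], [7, -9]]
det(O) = (-1)·(-9) - (-3)·7 = 9 - (-21) = 30 ≠ 0, so rank(O) = 2.
rank(O) = 2 = n, so the pair (A, C) is completely observable.

2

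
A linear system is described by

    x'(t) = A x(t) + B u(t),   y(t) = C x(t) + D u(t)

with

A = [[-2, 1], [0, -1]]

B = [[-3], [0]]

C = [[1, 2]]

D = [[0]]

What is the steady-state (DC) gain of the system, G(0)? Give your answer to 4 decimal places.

G(0) = C(-A)^{-1}B + D = -C A^{-1} B + D.
det A = 2, so A^{-1} = (1/2)·adj(A) = [[-1/2, -1/2], [0, -1]]
A^{-1} B = [3/2, 0]^T
C A^{-1} B = 3/2
G(0) = D - C A^{-1} B = 0 - (3/2) = -3/2 ≈ -1.5000

-1.5000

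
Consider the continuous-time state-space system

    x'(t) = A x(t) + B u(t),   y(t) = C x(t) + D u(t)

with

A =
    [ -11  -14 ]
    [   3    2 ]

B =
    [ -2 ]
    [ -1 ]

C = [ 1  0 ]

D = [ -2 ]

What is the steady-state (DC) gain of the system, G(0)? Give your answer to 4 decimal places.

G(0) = C(-A)^{-1}B + D = -C A^{-1} B + D.
det A = 20, so A^{-1} = (1/20)·adj(A) = [[1/10, 7/10], [-3/20, -11/20]]
A^{-1} B = [-9/10, 17/20]^T
C A^{-1} B = -9/10
G(0) = D - C A^{-1} B = -2 - (-9/10) = -11/10 ≈ -1.1000

-1.1000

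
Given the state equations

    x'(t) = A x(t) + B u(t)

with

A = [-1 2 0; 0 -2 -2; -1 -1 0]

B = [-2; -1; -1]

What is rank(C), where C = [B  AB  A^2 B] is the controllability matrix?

AB = [[0], [4], [3]]
A^2B = [[8], [-14], [-4]]
Controllability matrix C = [B  AB  A^2B] = [[-2, 0, 8], [-1, 4, -14], [-1, 3, -4]]
det(C) = (-2)·(4·(-4) - (-14)·3) - 0·((-1)·(-4) - (-14)·(-1)) + 8·((-1)·3 - 4·(-1)) = (-2)·26 - 0·(-10) + 8·1 = -44 ≠ 0, so rank(C) = 3.
rank(C) = 3 = n, so the pair (A, B) is completely controllable.

3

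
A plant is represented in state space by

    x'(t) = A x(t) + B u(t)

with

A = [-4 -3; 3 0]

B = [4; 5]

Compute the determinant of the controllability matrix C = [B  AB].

203

AB = [[-31], [12]]
Controllability matrix C = [B  AB] = [[4, -31], [5, 12]]
det(C) = 4·12 - (-31)·5 = 48 - (-155) = 203
Since det(C) ≠ 0, rank(C) = 2 and the system is completely controllable.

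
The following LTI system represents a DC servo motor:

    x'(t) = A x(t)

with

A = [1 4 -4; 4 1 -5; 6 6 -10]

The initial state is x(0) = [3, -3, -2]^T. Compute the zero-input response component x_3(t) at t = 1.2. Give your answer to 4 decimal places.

det(sI - A) = s^3 - (tr A)s^2 + (M11 + M22 + M33)s - det A, where Mii is the 2×2 principal minor of A obtained by deleting row i and column i.
tr A = 1 + 1 + (-10) = -8; M11 = 1·(-10) - (-5)·6 = -10 - (-30) = 20; M22 = 1·(-10) - (-4)·6 = -10 - (-24) = 14; M33 = 1·1 - 4·4 = 1 - 16 = -15; sum of minors = 19.
det A = 1·(1·(-10) - (-5)·6) - 4·(4·(-10) - (-5)·6) + (-4)·(4·6 - 1·6) = 1·20 - 4·(-10) + (-4)·18 = -12.
So p(s) = det(sI - A) = s^3 + 8s^2 + 19s + 12.
Rational-root test: any integer root divides 12. Testing small divisors, s = -1 works: p(-1) = -1 + 8 + (-19) + 12 = 0, so (s + 1) is a factor.
Dividing, p(s) = (s + 1)(s^2 + 7s + 12).
Factor s^2 + 7s + 12: two numbers with sum -7 and product 12 are -3 and -4, so s^2 + 7s + 12 = (s + 3)(s + 4).
Hence p(s) = (s + 1) (s + 3) (s + 4), with roots -4, -3, -1.
The eigenvalues -4, -3, -1 are distinct and real, so A is diagonalisable and x(t) = e^{At} x(0) = V diag(e^{λ_i t}) V^{-1} x(0), where the columns of V are the eigenvectors.
λ = -4: A - (-4)I = [[5, 4, -4], [4, 5, -5], [6, 6, -6]]. v must be orthogonal to every row; (row 1) × (row 2) = [0, 9, 9], so take v_1 = [0, 1, 1]^T.
λ = -3: A - (-3)I = [[4, 4, -4], [4, 4, -5], [6, 6, -7]]. v must be orthogonal to every row; (row 1) × (row 2) = [-4, 4, 0], so take v_2 = [1, -1, 0]^T.
λ = -1: A - (-1)I = [[2, 4, -4], [4, 2, -5], [6, 6, -9]]. v must be orthogonal to every row; (row 1) × (row 2) = [-12, -6, -12], so take v_3 = [-2, -1, -2]^T.
V = [v_1 v_2 v_3] = [[0, 1, -2], [1, -1, -1], [1, 0, -2]] has det V = -1, so V^{-1} = adj(V)/det V = [[-2, -2, 3], [-1, -2, 2], [-1, -1, 1]].
Modal coordinates z(0) = V^{-1} x(0): (-2)·3 + (-2)·(-3) + 3·(-2) = -6; (-1)·3 + (-2)·(-3) + 2·(-2) = -1; (-1)·3 + (-1)·(-3) + 1·(-2) = -2; so z(0) = [-6, -1, -2]^T.
x_3(t) = Σ_i (v_i)_3 · z_i(0) · e^{λ_i t} (row 3 of V times the modal terms).
x_3(1.2) = 1·(-6)·e^{-4·1.2} + 0·(-1)·e^{-3·1.2} + (-2)·(-2)·e^{-1·1.2} = (-6)·0.008230 + 0·0.027324 + 4·0.301194 = 1.1554.

1.1554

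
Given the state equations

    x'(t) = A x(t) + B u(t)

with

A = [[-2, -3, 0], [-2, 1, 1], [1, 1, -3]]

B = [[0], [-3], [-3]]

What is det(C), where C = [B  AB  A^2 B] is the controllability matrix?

81

AB = [[9], [-6], [6]]
A^2B = [[0], [-18], [-15]]
Controllability matrix C = [B  AB  A^2B] = [[0, 9, 0], [-3, -6, -18], [-3, 6, -15]]
Expanding along the first row, det(C) = 0·((-6)·(-15) - (-18)·6) - 9·((-3)·(-15) - (-18)·(-3)) + 0·((-3)·6 - (-6)·(-3)) = 0·198 - 9·(-9) + 0·(-36) = 81
Since det(C) ≠ 0, rank(C) = 3 and the system is completely controllable.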